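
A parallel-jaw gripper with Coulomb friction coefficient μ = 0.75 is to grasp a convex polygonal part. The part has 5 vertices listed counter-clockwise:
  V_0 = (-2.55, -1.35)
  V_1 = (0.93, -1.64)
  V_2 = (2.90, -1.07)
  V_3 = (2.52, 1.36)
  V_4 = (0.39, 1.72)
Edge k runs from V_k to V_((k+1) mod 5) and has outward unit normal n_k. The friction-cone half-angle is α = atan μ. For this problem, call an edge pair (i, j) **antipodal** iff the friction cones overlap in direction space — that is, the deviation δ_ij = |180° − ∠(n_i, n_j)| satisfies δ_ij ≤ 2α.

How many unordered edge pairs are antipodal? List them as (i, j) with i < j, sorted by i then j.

α = atan 0.75 = 36.87°;  2α = 73.74°
n_0 = (-0.0830, -0.9965)
n_1 = (+0.2779, -0.9606)
n_2 = (+0.9880, +0.1545)
n_3 = (+0.1667, +0.9860)
n_4 = (-0.7222, +0.6916)
  (0,1): δ = 159.10°  ·
  (0,2): δ = 76.35°  ·
  (0,3): δ = 4.83°  ✓
  (0,4): δ = 51.00°  ✓
  (1,2): δ = 97.25°  ·
  (1,3): δ = 25.73°  ✓
  (1,4): δ = 30.10°  ✓
  (2,3): δ = 108.48°  ·
  (2,4): δ = 52.65°  ✓
  (3,4): δ = 124.17°  ·
antipodal pairs: 5

count = 5; pairs: (0,3), (0,4), (1,3), (1,4), (2,4)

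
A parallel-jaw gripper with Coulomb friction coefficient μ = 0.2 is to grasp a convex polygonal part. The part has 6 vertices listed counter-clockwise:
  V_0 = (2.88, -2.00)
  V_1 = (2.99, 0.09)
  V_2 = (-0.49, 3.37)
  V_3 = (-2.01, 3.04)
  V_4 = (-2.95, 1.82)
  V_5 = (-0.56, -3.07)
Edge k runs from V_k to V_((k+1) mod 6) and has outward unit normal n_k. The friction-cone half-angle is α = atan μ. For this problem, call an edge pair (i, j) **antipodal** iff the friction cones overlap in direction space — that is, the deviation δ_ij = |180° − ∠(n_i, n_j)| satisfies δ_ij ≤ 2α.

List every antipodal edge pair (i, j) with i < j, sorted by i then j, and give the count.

count = 2; pairs: (1,4), (2,5)

α = atan 0.2 = 11.31°;  2α = 22.62°
n_0 = (+0.9986, -0.0526)
n_1 = (+0.6859, +0.7277)
n_2 = (-0.2122, +0.9772)
n_3 = (-0.7921, +0.6103)
n_4 = (-0.8984, -0.4391)
n_5 = (+0.2970, -0.9549)
  (0,1): δ = 130.29°  ·
  (0,2): δ = 74.74°  ·
  (0,3): δ = 34.60°  ·
  (0,4): δ = 29.06°  ·
  (0,5): δ = 110.29°  ·
  (1,2): δ = 124.45°  ·
  (1,3): δ = 84.31°  ·
  (1,4): δ = 20.65°  ✓
  (1,5): δ = 60.58°  ·
  (2,3): δ = 139.86°  ·
  (2,4): δ = 76.20°  ·
  (2,5): δ = 5.03°  ✓
  (3,4): δ = 116.34°  ·
  (3,5): δ = 35.11°  ·
  (4,5): δ = 98.77°  ·
antipodal pairs: 2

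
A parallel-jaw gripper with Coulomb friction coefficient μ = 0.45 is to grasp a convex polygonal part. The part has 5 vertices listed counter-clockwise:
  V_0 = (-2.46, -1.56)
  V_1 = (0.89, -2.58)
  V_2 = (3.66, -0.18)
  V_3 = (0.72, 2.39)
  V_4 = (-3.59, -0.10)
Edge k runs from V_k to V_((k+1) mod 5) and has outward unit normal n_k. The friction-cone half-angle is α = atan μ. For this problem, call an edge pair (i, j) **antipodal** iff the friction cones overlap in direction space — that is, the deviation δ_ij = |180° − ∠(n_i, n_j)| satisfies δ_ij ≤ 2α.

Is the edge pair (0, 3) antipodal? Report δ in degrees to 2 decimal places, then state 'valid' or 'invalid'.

α = atan 0.45 = 24.23°;  2α = 48.46°
edge 0: e_0 = (+3.35, -1.02);  n_0 = (-0.2913, -0.9566)
edge 3: e_3 = (-4.31, -2.49);  n_3 = (-0.5002, +0.8659)
∠(n_0, n_3) = 133.05°
δ = |180° − 133.05°| = 46.95°
46.95° ≤ 2α = 48.46°  →  valid

δ = 46.95°, valid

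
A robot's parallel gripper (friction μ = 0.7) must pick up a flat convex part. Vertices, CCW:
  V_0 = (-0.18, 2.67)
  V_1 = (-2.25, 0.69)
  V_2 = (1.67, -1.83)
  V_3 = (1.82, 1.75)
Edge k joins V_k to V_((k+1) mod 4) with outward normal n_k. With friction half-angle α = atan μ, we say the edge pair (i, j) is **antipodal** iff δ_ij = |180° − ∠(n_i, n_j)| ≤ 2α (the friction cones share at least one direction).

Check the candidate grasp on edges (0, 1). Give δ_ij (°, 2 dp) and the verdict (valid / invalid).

δ = 76.46°, invalid

α = atan 0.7 = 34.99°;  2α = 69.98°
edge 0: e_0 = (-2.07, -1.98);  n_0 = (-0.6912, +0.7226)
edge 1: e_1 = (+3.92, -2.52);  n_1 = (-0.5408, -0.8412)
∠(n_0, n_1) = 103.54°
δ = |180° − 103.54°| = 76.46°
76.46° > 2α = 69.98°  →  invalid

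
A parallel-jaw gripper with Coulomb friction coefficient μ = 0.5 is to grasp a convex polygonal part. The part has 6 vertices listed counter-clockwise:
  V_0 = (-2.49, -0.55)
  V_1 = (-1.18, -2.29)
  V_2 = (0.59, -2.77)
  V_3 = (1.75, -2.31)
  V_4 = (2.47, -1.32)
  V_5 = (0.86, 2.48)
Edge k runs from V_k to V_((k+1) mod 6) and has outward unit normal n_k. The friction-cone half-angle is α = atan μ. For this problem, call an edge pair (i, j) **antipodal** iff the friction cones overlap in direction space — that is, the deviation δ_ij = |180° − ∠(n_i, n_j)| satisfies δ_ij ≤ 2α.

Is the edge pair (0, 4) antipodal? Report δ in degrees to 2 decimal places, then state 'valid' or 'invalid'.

α = atan 0.5 = 26.57°;  2α = 53.13°
edge 0: e_0 = (+1.31, -1.74);  n_0 = (-0.7989, -0.6015)
edge 4: e_4 = (-1.61, +3.80);  n_4 = (+0.9208, +0.3901)
∠(n_0, n_4) = 165.99°
δ = |180° − 165.99°| = 14.01°
14.01° ≤ 2α = 53.13°  →  valid

δ = 14.01°, valid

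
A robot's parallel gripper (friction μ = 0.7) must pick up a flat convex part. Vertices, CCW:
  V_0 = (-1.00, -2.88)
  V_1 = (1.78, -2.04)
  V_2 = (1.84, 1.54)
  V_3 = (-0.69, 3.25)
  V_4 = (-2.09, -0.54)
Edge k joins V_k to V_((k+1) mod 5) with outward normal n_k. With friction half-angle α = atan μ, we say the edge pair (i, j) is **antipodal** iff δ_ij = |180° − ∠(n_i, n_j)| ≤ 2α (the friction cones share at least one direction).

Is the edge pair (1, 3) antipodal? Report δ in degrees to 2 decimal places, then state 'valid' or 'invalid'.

δ = 19.31°, valid

α = atan 0.7 = 34.99°;  2α = 69.98°
edge 1: e_1 = (+0.06, +3.58);  n_1 = (+0.9999, -0.0168)
edge 3: e_3 = (-1.40, -3.79);  n_3 = (-0.9380, +0.3465)
∠(n_1, n_3) = 160.69°
δ = |180° − 160.69°| = 19.31°
19.31° ≤ 2α = 69.98°  →  valid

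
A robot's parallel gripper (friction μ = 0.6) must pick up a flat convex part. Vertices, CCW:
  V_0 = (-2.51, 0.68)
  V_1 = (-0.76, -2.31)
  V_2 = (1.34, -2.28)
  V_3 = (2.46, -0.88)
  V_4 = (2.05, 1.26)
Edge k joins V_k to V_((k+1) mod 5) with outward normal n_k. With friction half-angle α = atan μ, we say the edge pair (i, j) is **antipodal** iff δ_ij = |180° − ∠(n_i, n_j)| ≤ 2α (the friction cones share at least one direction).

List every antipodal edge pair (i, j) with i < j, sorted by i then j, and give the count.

α = atan 0.6 = 30.96°;  2α = 61.93°
n_0 = (-0.8630, -0.5051)
n_1 = (+0.0143, -0.9999)
n_2 = (+0.7809, -0.6247)
n_3 = (+0.9821, +0.1882)
n_4 = (-0.1262, +0.9920)
  (0,1): δ = 119.52°  ·
  (0,2): δ = 69.00°  ·
  (0,3): δ = 19.49°  ✓
  (0,4): δ = 66.91°  ·
  (1,2): δ = 129.48°  ·
  (1,3): δ = 79.97°  ·
  (1,4): δ = 6.43°  ✓
  (2,3): δ = 130.49°  ·
  (2,4): δ = 44.09°  ✓
  (3,4): δ = 93.60°  ·
antipodal pairs: 3

count = 3; pairs: (0,3), (1,4), (2,4)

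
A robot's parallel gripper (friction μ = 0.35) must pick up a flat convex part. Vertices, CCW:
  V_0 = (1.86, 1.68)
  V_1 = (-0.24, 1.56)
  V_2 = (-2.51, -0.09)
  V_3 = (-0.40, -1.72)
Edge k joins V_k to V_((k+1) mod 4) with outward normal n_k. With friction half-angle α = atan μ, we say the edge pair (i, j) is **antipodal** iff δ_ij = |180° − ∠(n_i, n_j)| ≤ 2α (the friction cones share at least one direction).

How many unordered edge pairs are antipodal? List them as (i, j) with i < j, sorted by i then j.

count = 1; pairs: (1,3)

α = atan 0.35 = 19.29°;  2α = 38.58°
n_0 = (-0.0570, +0.9984)
n_1 = (-0.5880, +0.8089)
n_2 = (-0.6113, -0.7914)
n_3 = (+0.8328, -0.5536)
  (0,1): δ = 147.26°  ·
  (0,2): δ = 40.96°  ·
  (0,3): δ = 53.12°  ·
  (1,2): δ = 73.70°  ·
  (1,3): δ = 20.38°  ✓
  (2,3): δ = 85.93°  ·
antipodal pairs: 1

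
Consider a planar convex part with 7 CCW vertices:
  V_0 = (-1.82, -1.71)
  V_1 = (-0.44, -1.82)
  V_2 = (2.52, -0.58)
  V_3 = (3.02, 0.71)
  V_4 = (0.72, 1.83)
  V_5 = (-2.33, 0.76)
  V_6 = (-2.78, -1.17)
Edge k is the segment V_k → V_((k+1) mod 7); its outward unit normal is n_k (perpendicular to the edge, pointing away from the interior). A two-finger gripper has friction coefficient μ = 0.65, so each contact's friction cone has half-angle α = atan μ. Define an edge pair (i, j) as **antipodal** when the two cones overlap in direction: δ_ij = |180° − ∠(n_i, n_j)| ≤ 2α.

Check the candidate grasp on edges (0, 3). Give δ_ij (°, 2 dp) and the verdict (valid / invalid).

α = atan 0.65 = 33.02°;  2α = 66.05°
edge 0: e_0 = (+1.38, -0.11);  n_0 = (-0.0795, -0.9968)
edge 3: e_3 = (-2.30, +1.12);  n_3 = (+0.4378, +0.8991)
∠(n_0, n_3) = 158.59°
δ = |180° − 158.59°| = 21.41°
21.41° ≤ 2α = 66.05°  →  valid

δ = 21.41°, valid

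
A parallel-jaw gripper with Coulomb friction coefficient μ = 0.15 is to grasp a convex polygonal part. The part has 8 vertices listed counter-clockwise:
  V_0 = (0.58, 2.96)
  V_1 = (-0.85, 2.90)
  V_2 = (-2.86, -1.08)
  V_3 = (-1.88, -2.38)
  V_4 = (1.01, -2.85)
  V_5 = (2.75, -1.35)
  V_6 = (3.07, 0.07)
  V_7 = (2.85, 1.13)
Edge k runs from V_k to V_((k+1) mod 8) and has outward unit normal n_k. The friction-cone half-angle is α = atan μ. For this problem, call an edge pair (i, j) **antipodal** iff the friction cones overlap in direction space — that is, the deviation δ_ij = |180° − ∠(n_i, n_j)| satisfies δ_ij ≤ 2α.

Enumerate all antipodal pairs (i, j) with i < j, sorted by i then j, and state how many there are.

count = 3; pairs: (0,3), (1,5), (2,7)

α = atan 0.15 = 8.53°;  2α = 17.06°
n_0 = (-0.0419, +0.9991)
n_1 = (-0.8926, +0.4508)
n_2 = (-0.7985, -0.6020)
n_3 = (-0.1605, -0.9870)
n_4 = (+0.6529, -0.7574)
n_5 = (+0.9755, -0.2198)
n_6 = (+0.9791, +0.2032)
n_7 = (+0.6276, +0.7785)
  (0,1): δ = 119.20°  ·
  (0,2): δ = 55.39°  ·
  (0,3): δ = 11.64°  ✓
  (0,4): δ = 38.36°  ·
  (0,5): δ = 74.90°  ·
  (0,6): δ = 99.32°  ·
  (0,7): δ = 138.72°  ·
  (1,2): δ = 116.19°  ·
  (1,3): δ = 72.44°  ·
  (1,4): δ = 22.44°  ·
  (1,5): δ = 14.10°  ✓
  (1,6): δ = 38.52°  ·
  (1,7): δ = 77.92°  ·
  (2,3): δ = 136.25°  ·
  (2,4): δ = 86.25°  ·
  (2,5): δ = 49.71°  ·
  (2,6): δ = 25.29°  ·
  (2,7): δ = 14.11°  ✓
  (3,4): δ = 130.00°  ·
  (3,5): δ = 93.46°  ·
  (3,6): δ = 69.04°  ·
  (3,7): δ = 29.64°  ·
  (4,5): δ = 143.46°  ·
  (4,6): δ = 119.04°  ·
  (4,7): δ = 79.64°  ·
  (5,6): δ = 155.58°  ·
  (5,7): δ = 116.18°  ·
  (6,7): δ = 140.60°  ·
antipodal pairs: 3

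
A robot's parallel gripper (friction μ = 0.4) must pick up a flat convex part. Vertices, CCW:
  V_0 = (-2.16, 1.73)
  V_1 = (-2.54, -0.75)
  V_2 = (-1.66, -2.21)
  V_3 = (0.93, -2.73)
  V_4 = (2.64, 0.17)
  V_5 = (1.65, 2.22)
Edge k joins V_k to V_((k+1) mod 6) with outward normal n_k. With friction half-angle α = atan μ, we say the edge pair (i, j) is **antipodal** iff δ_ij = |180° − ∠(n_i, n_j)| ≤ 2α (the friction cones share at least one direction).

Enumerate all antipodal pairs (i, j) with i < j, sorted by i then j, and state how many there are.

α = atan 0.4 = 21.80°;  2α = 43.60°
n_0 = (-0.9885, +0.1515)
n_1 = (-0.8565, -0.5162)
n_2 = (-0.1968, -0.9804)
n_3 = (+0.8614, -0.5079)
n_4 = (+0.9005, +0.4349)
n_5 = (-0.1276, +0.9918)
  (0,1): δ = 140.21°  ·
  (0,2): δ = 92.64°  ·
  (0,3): δ = 21.81°  ✓
  (0,4): δ = 34.49°  ✓
  (0,5): δ = 106.04°  ·
  (1,2): δ = 132.43°  ·
  (1,3): δ = 61.60°  ·
  (1,4): δ = 5.30°  ✓
  (1,5): δ = 66.25°  ·
  (2,3): δ = 109.17°  ·
  (2,4): δ = 52.87°  ·
  (2,5): δ = 18.68°  ✓
  (3,4): δ = 123.70°  ·
  (3,5): δ = 52.15°  ·
  (4,5): δ = 108.45°  ·
antipodal pairs: 4

count = 4; pairs: (0,3), (0,4), (1,4), (2,5)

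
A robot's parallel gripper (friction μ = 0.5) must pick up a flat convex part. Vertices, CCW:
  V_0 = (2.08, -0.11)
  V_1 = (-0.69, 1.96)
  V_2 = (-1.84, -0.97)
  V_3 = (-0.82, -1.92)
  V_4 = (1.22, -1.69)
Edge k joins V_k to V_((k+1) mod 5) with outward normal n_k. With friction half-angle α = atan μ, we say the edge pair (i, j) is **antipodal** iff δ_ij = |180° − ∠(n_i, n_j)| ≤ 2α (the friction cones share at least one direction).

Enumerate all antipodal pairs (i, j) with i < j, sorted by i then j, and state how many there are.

α = atan 0.5 = 26.57°;  2α = 53.13°
n_0 = (+0.5986, +0.8010)
n_1 = (-0.9309, +0.3654)
n_2 = (-0.6816, -0.7318)
n_3 = (+0.1120, -0.9937)
n_4 = (+0.8783, -0.4781)
  (0,1): δ = 74.66°  ·
  (0,2): δ = 6.19°  ✓
  (0,3): δ = 43.20°  ✓
  (0,4): δ = 98.21°  ·
  (1,2): δ = 111.54°  ·
  (1,3): δ = 62.14°  ·
  (1,4): δ = 7.13°  ✓
  (2,3): δ = 130.60°  ·
  (2,4): δ = 75.59°  ·
  (3,4): δ = 124.99°  ·
antipodal pairs: 3

count = 3; pairs: (0,2), (0,3), (1,4)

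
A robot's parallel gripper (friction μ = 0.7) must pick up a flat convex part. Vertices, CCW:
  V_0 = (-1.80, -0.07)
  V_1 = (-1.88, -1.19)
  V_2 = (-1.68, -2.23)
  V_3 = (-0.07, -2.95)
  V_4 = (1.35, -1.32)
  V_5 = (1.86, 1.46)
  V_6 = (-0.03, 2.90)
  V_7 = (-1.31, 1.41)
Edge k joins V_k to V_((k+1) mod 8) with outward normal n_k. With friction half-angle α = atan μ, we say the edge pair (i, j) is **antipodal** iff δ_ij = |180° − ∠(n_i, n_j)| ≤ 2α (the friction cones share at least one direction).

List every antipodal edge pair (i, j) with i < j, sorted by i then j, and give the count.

count = 11; pairs: (0,3), (0,4), (0,5), (1,3), (1,4), (1,5), (2,5), (3,6), (3,7), (4,6), (4,7)

α = atan 0.7 = 34.99°;  2α = 69.98°
n_0 = (-0.9975, +0.0712)
n_1 = (-0.9820, -0.1888)
n_2 = (-0.4082, -0.9129)
n_3 = (+0.7540, -0.6569)
n_4 = (+0.9836, -0.1804)
n_5 = (+0.6060, +0.7954)
n_6 = (-0.7585, +0.6516)
n_7 = (-0.9493, +0.3143)
  (0,1): δ = 165.03°  ·
  (0,2): δ = 110.01°  ·
  (0,3): δ = 36.98°  ✓
  (0,4): δ = 6.31°  ✓
  (0,5): δ = 56.78°  ✓
  (0,6): δ = 143.42°  ·
  (0,7): δ = 165.77°  ·
  (1,2): δ = 124.98°  ·
  (1,3): δ = 51.95°  ✓
  (1,4): δ = 21.28°  ✓
  (1,5): δ = 41.81°  ✓
  (1,6): δ = 128.45°  ·
  (1,7): δ = 150.80°  ·
  (2,3): δ = 106.97°  ·
  (2,4): δ = 76.30°  ·
  (2,5): δ = 13.21°  ✓
  (2,6): δ = 73.43°  ·
  (2,7): δ = 95.78°  ·
  (3,4): δ = 149.33°  ·
  (3,5): δ = 86.24°  ·
  (3,6): δ = 0.40°  ✓
  (3,7): δ = 22.74°  ✓
  (4,5): δ = 116.91°  ·
  (4,6): δ = 30.27°  ✓
  (4,7): δ = 7.92°  ✓
  (5,6): δ = 93.36°  ·
  (5,7): δ = 71.01°  ·
  (6,7): δ = 157.65°  ·
antipodal pairs: 11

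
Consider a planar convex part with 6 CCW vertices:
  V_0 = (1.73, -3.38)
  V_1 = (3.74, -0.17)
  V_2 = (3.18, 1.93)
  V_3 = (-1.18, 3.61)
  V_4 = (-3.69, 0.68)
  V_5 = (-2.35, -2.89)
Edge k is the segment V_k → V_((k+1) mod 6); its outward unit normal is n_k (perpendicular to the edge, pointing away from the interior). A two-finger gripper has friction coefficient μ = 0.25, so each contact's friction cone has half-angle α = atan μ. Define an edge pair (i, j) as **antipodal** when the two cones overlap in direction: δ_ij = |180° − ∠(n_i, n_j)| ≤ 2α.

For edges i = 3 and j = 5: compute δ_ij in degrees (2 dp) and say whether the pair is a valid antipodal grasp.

α = atan 0.25 = 14.04°;  2α = 28.07°
edge 3: e_3 = (-2.51, -2.93);  n_3 = (-0.7594, +0.6506)
edge 5: e_5 = (+4.08, -0.49);  n_5 = (-0.1192, -0.9929)
∠(n_3, n_5) = 123.74°
δ = |180° − 123.74°| = 56.26°
56.26° > 2α = 28.07°  →  invalid

δ = 56.26°, invalid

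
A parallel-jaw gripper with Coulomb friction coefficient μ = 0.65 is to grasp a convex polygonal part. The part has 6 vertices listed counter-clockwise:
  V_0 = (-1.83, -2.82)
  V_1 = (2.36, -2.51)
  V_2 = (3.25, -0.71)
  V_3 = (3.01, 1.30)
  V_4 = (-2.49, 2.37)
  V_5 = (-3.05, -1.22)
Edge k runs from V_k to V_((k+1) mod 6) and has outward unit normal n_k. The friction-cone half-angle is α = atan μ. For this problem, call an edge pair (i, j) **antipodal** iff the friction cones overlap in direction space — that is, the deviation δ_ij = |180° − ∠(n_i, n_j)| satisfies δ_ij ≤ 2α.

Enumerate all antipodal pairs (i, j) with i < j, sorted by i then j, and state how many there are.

count = 6; pairs: (0,3), (1,4), (1,5), (2,4), (2,5), (3,5)

α = atan 0.65 = 33.02°;  2α = 66.05°
n_0 = (+0.0738, -0.9973)
n_1 = (+0.8964, -0.4432)
n_2 = (+0.9929, +0.1186)
n_3 = (+0.1910, +0.9816)
n_4 = (-0.9881, +0.1541)
n_5 = (-0.7952, -0.6063)
  (0,1): δ = 120.54°  ·
  (0,2): δ = 87.42°  ·
  (0,3): δ = 15.24°  ✓
  (0,4): δ = 76.90°  ·
  (0,5): δ = 123.09°  ·
  (1,2): δ = 146.88°  ·
  (1,3): δ = 74.70°  ·
  (1,4): δ = 17.44°  ✓
  (1,5): δ = 63.64°  ✓
  (2,3): δ = 107.82°  ·
  (2,4): δ = 15.68°  ✓
  (2,5): δ = 30.52°  ✓
  (3,4): δ = 87.86°  ·
  (3,5): δ = 41.67°  ✓
  (4,5): δ = 133.81°  ·
antipodal pairs: 6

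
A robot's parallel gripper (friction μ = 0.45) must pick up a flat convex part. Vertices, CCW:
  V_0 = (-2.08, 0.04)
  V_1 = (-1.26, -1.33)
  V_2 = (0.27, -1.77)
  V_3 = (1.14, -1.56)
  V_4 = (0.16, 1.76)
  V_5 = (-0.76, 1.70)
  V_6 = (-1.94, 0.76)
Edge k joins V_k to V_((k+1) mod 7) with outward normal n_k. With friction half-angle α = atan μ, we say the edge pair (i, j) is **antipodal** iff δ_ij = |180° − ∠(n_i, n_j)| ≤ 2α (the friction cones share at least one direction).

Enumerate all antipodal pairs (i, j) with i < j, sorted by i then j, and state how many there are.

count = 5; pairs: (0,3), (1,4), (2,4), (2,5), (3,6)

α = atan 0.45 = 24.23°;  2α = 48.46°
n_0 = (-0.8580, -0.5136)
n_1 = (-0.2764, -0.9610)
n_2 = (+0.2346, -0.9721)
n_3 = (+0.9591, +0.2831)
n_4 = (-0.0651, +0.9979)
n_5 = (-0.6231, +0.7822)
n_6 = (-0.9816, +0.1909)
  (0,1): δ = 136.95°  ·
  (0,2): δ = 107.33°  ·
  (0,3): δ = 14.46°  ✓
  (0,4): δ = 62.83°  ·
  (0,5): δ = 97.64°  ·
  (0,6): δ = 138.09°  ·
  (1,2): δ = 150.39°  ·
  (1,3): δ = 57.51°  ·
  (1,4): δ = 19.78°  ✓
  (1,5): δ = 54.59°  ·
  (1,6): δ = 95.04°  ·
  (2,3): δ = 87.12°  ·
  (2,4): δ = 9.84°  ✓
  (2,5): δ = 24.97°  ✓
  (2,6): δ = 65.43°  ·
  (3,4): δ = 102.71°  ·
  (3,5): δ = 67.90°  ·
  (3,6): δ = 27.45°  ✓
  (4,5): δ = 145.19°  ·
  (4,6): δ = 104.73°  ·
  (5,6): δ = 139.54°  ·
antipodal pairs: 5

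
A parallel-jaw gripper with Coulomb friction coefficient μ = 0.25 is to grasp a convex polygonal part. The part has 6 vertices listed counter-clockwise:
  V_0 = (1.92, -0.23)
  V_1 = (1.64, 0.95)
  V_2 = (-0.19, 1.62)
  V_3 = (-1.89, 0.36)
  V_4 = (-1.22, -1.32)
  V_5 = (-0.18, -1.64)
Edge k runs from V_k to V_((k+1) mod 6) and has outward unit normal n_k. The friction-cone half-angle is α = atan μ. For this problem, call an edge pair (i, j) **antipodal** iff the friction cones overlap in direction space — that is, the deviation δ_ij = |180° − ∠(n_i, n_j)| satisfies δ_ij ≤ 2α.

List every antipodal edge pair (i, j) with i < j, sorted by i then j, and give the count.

α = atan 0.25 = 14.04°;  2α = 28.07°
n_0 = (+0.9730, +0.2309)
n_1 = (+0.3438, +0.9390)
n_2 = (-0.5955, +0.8034)
n_3 = (-0.9289, -0.3704)
n_4 = (-0.2941, -0.9558)
n_5 = (+0.5574, -0.8302)
  (0,1): δ = 123.46°  ·
  (0,2): δ = 66.80°  ·
  (0,3): δ = 8.39°  ✓
  (0,4): δ = 59.55°  ·
  (0,5): δ = 110.53°  ·
  (1,2): δ = 123.35°  ·
  (1,3): δ = 48.15°  ·
  (1,4): δ = 3.01°  ✓
  (1,5): δ = 53.99°  ·
  (2,3): δ = 104.80°  ·
  (2,4): δ = 53.65°  ·
  (2,5): δ = 2.67°  ✓
  (3,4): δ = 128.85°  ·
  (3,5): δ = 77.86°  ·
  (4,5): δ = 129.02°  ·
antipodal pairs: 3

count = 3; pairs: (0,3), (1,4), (2,5)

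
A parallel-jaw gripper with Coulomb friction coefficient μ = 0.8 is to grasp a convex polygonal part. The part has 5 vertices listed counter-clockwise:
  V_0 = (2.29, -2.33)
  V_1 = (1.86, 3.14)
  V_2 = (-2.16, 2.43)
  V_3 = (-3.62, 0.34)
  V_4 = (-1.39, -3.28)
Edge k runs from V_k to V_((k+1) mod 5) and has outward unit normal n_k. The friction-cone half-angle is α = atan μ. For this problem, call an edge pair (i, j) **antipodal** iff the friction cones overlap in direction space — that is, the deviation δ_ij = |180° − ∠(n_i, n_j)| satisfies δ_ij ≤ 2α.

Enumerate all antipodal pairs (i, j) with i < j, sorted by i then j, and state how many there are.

α = atan 0.8 = 38.66°;  2α = 77.32°
n_0 = (+0.9969, +0.0784)
n_1 = (-0.1739, +0.9848)
n_2 = (-0.8198, +0.5727)
n_3 = (-0.8514, -0.5245)
n_4 = (+0.2500, -0.9683)
  (0,1): δ = 84.48°  ·
  (0,2): δ = 39.43°  ✓
  (0,3): δ = 27.14°  ✓
  (0,4): δ = 99.98°  ·
  (1,2): δ = 134.95°  ·
  (1,3): δ = 68.38°  ✓
  (1,4): δ = 4.46°  ✓
  (2,3): δ = 113.43°  ·
  (2,4): δ = 40.59°  ✓
  (3,4): δ = 107.16°  ·
antipodal pairs: 5

count = 5; pairs: (0,2), (0,3), (1,3), (1,4), (2,4)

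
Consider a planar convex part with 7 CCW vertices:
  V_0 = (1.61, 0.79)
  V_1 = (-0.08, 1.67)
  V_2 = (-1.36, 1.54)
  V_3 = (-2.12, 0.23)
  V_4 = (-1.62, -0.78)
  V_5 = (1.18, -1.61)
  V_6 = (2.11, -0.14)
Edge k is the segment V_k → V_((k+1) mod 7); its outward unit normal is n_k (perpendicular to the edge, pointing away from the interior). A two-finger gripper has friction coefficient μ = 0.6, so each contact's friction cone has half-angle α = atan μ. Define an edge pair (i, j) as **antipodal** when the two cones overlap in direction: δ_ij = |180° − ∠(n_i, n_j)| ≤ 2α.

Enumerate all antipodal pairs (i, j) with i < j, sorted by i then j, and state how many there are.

count = 9; pairs: (0,3), (0,4), (1,4), (1,5), (2,5), (2,6), (3,5), (3,6), (4,6)

α = atan 0.6 = 30.96°;  2α = 61.93°
n_0 = (+0.4618, +0.8870)
n_1 = (-0.1010, +0.9949)
n_2 = (-0.8650, +0.5018)
n_3 = (-0.8962, -0.4437)
n_4 = (-0.2842, -0.9588)
n_5 = (+0.8451, -0.5346)
n_6 = (+0.8808, +0.4735)
  (0,1): δ = 146.69°  ·
  (0,2): δ = 92.61°  ·
  (0,3): δ = 36.16°  ✓
  (0,4): δ = 11.00°  ✓
  (0,5): δ = 85.19°  ·
  (0,6): δ = 145.77°  ·
  (1,2): δ = 125.92°  ·
  (1,3): δ = 69.46°  ·
  (1,4): δ = 22.31°  ✓
  (1,5): δ = 51.88°  ✓
  (1,6): δ = 112.46°  ·
  (2,3): δ = 123.54°  ·
  (2,4): δ = 76.39°  ·
  (2,5): δ = 2.20°  ✓
  (2,6): δ = 58.38°  ✓
  (3,4): δ = 132.85°  ·
  (3,5): δ = 58.66°  ✓
  (3,6): δ = 1.93°  ✓
  (4,5): δ = 105.81°  ·
  (4,6): δ = 45.22°  ✓
  (5,6): δ = 119.42°  ·
antipodal pairs: 9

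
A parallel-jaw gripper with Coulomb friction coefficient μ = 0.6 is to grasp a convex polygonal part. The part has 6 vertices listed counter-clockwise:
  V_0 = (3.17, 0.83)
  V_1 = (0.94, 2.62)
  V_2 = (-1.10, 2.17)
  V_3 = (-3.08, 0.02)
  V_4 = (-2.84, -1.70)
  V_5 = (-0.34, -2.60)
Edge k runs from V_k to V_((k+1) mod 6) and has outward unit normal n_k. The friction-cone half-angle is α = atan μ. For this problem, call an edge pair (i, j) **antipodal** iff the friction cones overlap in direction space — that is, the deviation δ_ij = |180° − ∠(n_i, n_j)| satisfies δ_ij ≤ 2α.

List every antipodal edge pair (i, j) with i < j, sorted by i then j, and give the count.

count = 6; pairs: (0,3), (0,4), (1,4), (1,5), (2,5), (3,5)

α = atan 0.6 = 30.96°;  2α = 61.93°
n_0 = (+0.6260, +0.7798)
n_1 = (-0.2154, +0.9765)
n_2 = (-0.7356, +0.6774)
n_3 = (-0.9904, -0.1382)
n_4 = (-0.3387, -0.9409)
n_5 = (+0.6989, -0.7152)
  (0,1): δ = 128.81°  ·
  (0,2): δ = 93.89°  ·
  (0,3): δ = 43.30°  ✓
  (0,4): δ = 18.95°  ✓
  (0,5): δ = 83.09°  ·
  (1,2): δ = 145.08°  ·
  (1,3): δ = 94.50°  ·
  (1,4): δ = 32.24°  ✓
  (1,5): δ = 31.90°  ✓
  (2,3): δ = 129.41°  ·
  (2,4): δ = 67.16°  ·
  (2,5): δ = 3.02°  ✓
  (3,4): δ = 117.74°  ·
  (3,5): δ = 53.60°  ✓
  (4,5): δ = 115.86°  ·
antipodal pairs: 6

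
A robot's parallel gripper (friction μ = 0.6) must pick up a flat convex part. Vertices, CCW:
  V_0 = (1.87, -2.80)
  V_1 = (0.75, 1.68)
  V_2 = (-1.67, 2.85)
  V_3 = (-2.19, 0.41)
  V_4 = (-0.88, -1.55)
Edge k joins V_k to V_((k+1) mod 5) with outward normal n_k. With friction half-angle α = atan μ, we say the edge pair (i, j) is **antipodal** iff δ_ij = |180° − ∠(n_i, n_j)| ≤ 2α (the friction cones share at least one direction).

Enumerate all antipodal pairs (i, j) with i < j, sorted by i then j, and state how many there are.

α = atan 0.6 = 30.96°;  2α = 61.93°
n_0 = (+0.9701, +0.2425)
n_1 = (+0.4353, +0.9003)
n_2 = (-0.9780, +0.2084)
n_3 = (-0.8314, -0.5557)
n_4 = (-0.4138, -0.9104)
  (0,1): δ = 129.84°  ·
  (0,2): δ = 26.07°  ✓
  (0,3): δ = 19.72°  ✓
  (0,4): δ = 51.52°  ✓
  (1,2): δ = 76.23°  ·
  (1,3): δ = 30.44°  ✓
  (1,4): δ = 1.36°  ✓
  (2,3): δ = 134.21°  ·
  (2,4): δ = 102.41°  ·
  (3,4): δ = 148.20°  ·
antipodal pairs: 5

count = 5; pairs: (0,2), (0,3), (0,4), (1,3), (1,4)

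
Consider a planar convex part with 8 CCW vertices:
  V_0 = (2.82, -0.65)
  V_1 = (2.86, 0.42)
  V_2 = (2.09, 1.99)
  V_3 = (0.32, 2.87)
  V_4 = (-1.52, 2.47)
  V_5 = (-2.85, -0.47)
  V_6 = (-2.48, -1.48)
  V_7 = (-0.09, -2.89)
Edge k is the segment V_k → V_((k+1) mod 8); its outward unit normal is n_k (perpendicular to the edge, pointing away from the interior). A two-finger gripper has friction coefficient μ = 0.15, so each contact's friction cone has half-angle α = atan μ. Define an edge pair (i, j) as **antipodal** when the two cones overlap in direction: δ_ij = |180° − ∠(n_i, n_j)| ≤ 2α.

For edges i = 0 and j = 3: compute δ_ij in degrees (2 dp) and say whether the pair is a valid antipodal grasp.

α = atan 0.15 = 8.53°;  2α = 17.06°
edge 0: e_0 = (+0.04, +1.07);  n_0 = (+0.9993, -0.0374)
edge 3: e_3 = (-1.84, -0.40);  n_3 = (-0.2124, +0.9772)
∠(n_0, n_3) = 104.41°
δ = |180° − 104.41°| = 75.59°
75.59° > 2α = 17.06°  →  invalid

δ = 75.59°, invalid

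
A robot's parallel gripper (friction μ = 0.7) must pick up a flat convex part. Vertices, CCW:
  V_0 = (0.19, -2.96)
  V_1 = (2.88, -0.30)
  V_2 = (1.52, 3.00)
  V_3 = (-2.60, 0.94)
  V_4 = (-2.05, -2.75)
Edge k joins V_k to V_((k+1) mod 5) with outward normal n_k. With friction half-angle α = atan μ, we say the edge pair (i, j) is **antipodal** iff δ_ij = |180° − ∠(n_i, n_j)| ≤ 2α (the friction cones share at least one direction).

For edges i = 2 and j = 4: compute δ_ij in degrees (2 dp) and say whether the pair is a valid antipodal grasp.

δ = 31.92°, valid

α = atan 0.7 = 34.99°;  2α = 69.98°
edge 2: e_2 = (-4.12, -2.06);  n_2 = (-0.4472, +0.8944)
edge 4: e_4 = (+2.24, -0.21);  n_4 = (-0.0933, -0.9956)
∠(n_2, n_4) = 148.08°
δ = |180° − 148.08°| = 31.92°
31.92° ≤ 2α = 69.98°  →  valid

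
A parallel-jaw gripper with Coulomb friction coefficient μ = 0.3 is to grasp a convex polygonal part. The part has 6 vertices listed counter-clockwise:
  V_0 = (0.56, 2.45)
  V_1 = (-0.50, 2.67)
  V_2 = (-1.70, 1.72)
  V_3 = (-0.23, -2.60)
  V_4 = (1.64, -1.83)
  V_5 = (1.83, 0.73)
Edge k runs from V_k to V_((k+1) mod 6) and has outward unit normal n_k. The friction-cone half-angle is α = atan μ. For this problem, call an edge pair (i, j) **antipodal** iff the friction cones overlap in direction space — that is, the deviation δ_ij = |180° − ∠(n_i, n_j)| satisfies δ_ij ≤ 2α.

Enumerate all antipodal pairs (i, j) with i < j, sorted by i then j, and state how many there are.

count = 3; pairs: (1,3), (2,4), (2,5)

α = atan 0.3 = 16.70°;  2α = 33.40°
n_0 = (+0.2032, +0.9791)
n_1 = (-0.6207, +0.7840)
n_2 = (-0.9467, -0.3221)
n_3 = (+0.3807, -0.9247)
n_4 = (+0.9973, -0.0740)
n_5 = (+0.8045, +0.5940)
  (0,1): δ = 129.91°  ·
  (0,2): δ = 59.48°  ·
  (0,3): δ = 34.11°  ·
  (0,4): δ = 97.48°  ·
  (0,5): δ = 138.17°  ·
  (1,2): δ = 109.58°  ·
  (1,3): δ = 15.99°  ✓
  (1,4): δ = 47.39°  ·
  (1,5): δ = 88.07°  ·
  (2,3): δ = 86.41°  ·
  (2,4): δ = 23.04°  ✓
  (2,5): δ = 17.65°  ✓
  (3,4): δ = 116.62°  ·
  (3,5): δ = 75.94°  ·
  (4,5): δ = 139.31°  ·
antipodal pairs: 3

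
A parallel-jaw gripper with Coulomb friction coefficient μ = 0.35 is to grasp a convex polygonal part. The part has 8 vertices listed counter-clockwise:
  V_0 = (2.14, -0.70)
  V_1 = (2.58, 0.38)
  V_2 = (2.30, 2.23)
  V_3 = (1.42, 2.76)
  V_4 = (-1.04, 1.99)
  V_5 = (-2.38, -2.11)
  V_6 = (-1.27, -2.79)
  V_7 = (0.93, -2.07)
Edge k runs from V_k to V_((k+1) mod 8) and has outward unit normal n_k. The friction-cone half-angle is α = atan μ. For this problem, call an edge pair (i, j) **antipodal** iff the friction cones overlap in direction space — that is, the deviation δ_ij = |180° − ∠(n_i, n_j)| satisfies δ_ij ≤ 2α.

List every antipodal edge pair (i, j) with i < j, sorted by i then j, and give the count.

α = atan 0.35 = 19.29°;  2α = 38.58°
n_0 = (+0.9261, -0.3773)
n_1 = (+0.9887, +0.1496)
n_2 = (+0.5159, +0.8566)
n_3 = (-0.2987, +0.9543)
n_4 = (-0.9505, +0.3107)
n_5 = (-0.5224, -0.8527)
n_6 = (+0.3110, -0.9504)
n_7 = (+0.7495, -0.6620)
  (0,1): δ = 149.23°  ·
  (0,2): δ = 98.89°  ·
  (0,3): δ = 50.45°  ·
  (0,4): δ = 4.07°  ✓
  (0,5): δ = 80.67°  ·
  (0,6): δ = 130.29°  ·
  (0,7): δ = 160.72°  ·
  (1,2): δ = 129.67°  ·
  (1,3): δ = 81.23°  ·
  (1,4): δ = 26.71°  ✓
  (1,5): δ = 49.90°  ·
  (1,6): δ = 99.52°  ·
  (1,7): δ = 129.94°  ·
  (2,3): δ = 131.56°  ·
  (2,4): δ = 77.04°  ·
  (2,5): δ = 0.43°  ✓
  (2,6): δ = 49.18°  ·
  (2,7): δ = 79.61°  ·
  (3,4): δ = 125.48°  ·
  (3,5): δ = 48.87°  ·
  (3,6): δ = 0.74°  ✓
  (3,7): δ = 31.17°  ✓
  (4,5): δ = 103.39°  ·
  (4,6): δ = 53.78°  ·
  (4,7): δ = 23.35°  ✓
  (5,6): δ = 130.39°  ·
  (5,7): δ = 99.96°  ·
  (6,7): δ = 149.57°  ·
antipodal pairs: 6

count = 6; pairs: (0,4), (1,4), (2,5), (3,6), (3,7), (4,7)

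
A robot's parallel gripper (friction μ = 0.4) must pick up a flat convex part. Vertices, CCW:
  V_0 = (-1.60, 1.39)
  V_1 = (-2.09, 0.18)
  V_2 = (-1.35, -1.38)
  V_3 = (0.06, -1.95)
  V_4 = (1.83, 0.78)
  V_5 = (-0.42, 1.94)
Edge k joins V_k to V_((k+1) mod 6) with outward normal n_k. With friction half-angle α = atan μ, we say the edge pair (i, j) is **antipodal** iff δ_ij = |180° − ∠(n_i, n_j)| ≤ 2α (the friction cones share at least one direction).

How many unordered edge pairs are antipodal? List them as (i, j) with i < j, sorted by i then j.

count = 4; pairs: (0,3), (1,4), (2,4), (3,5)

α = atan 0.4 = 21.80°;  2α = 43.60°
n_0 = (-0.9269, +0.3753)
n_1 = (-0.9035, -0.4286)
n_2 = (-0.3748, -0.9271)
n_3 = (+0.8391, -0.5440)
n_4 = (+0.4582, +0.8888)
n_5 = (-0.4225, +0.9064)
  (0,1): δ = 132.58°  ·
  (0,2): δ = 89.97°  ·
  (0,3): δ = 10.91°  ✓
  (0,4): δ = 84.77°  ·
  (0,5): δ = 137.04°  ·
  (1,2): δ = 137.39°  ·
  (1,3): δ = 58.34°  ·
  (1,4): δ = 37.35°  ✓
  (1,5): δ = 89.61°  ·
  (2,3): δ = 100.95°  ·
  (2,4): δ = 5.26°  ✓
  (2,5): δ = 47.00°  ·
  (3,4): δ = 84.32°  ·
  (3,5): δ = 32.05°  ✓
  (4,5): δ = 127.74°  ·
antipodal pairs: 4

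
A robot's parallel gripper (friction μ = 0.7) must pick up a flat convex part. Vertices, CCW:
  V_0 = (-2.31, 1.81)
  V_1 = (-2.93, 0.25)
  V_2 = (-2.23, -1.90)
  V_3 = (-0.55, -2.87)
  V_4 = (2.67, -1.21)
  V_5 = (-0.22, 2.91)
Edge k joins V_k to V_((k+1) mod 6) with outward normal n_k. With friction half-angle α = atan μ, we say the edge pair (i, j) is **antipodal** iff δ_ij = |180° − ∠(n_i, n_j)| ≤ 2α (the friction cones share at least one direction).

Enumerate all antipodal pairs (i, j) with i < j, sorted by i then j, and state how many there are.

count = 6; pairs: (0,3), (0,4), (1,4), (2,4), (2,5), (3,5)

α = atan 0.7 = 34.99°;  2α = 69.98°
n_0 = (-0.9293, +0.3693)
n_1 = (-0.9509, -0.3096)
n_2 = (-0.5000, -0.8660)
n_3 = (+0.4582, -0.8888)
n_4 = (+0.8187, +0.5743)
n_5 = (-0.4657, +0.8849)
  (0,1): δ = 140.29°  ·
  (0,2): δ = 98.33°  ·
  (0,3): δ = 41.05°  ✓
  (0,4): δ = 56.72°  ✓
  (0,5): δ = 139.43°  ·
  (1,2): δ = 138.04°  ·
  (1,3): δ = 80.76°  ·
  (1,4): δ = 17.01°  ✓
  (1,5): δ = 99.72°  ·
  (2,3): δ = 122.73°  ·
  (2,4): δ = 24.95°  ✓
  (2,5): δ = 57.76°  ✓
  (3,4): δ = 82.22°  ·
  (3,5): δ = 0.49°  ✓
  (4,5): δ = 97.29°  ·
antipodal pairs: 6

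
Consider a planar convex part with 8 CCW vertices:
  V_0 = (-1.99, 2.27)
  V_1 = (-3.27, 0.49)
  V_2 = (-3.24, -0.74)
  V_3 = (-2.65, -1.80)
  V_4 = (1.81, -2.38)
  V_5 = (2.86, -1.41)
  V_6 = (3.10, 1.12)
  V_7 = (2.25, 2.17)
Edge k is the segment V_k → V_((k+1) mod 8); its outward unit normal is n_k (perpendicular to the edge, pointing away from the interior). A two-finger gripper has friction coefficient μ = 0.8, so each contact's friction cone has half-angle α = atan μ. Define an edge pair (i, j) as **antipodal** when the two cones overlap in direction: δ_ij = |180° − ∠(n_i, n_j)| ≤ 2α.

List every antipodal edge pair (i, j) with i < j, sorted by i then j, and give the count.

count = 14; pairs: (0,3), (0,4), (0,5), (0,6), (1,4), (1,5), (1,6), (2,4), (2,5), (2,6), (2,7), (3,6), (3,7), (4,7)

α = atan 0.8 = 38.66°;  2α = 77.32°
n_0 = (-0.8119, +0.5838)
n_1 = (-0.9997, -0.0244)
n_2 = (-0.8738, -0.4863)
n_3 = (-0.1290, -0.9916)
n_4 = (+0.6786, -0.7345)
n_5 = (+0.9955, -0.0944)
n_6 = (+0.7772, +0.6292)
n_7 = (+0.0236, +0.9997)
  (0,1): δ = 142.88°  ·
  (0,2): δ = 115.18°  ·
  (0,3): δ = 61.69°  ✓
  (0,4): δ = 11.55°  ✓
  (0,5): δ = 30.30°  ✓
  (0,6): δ = 74.71°  ✓
  (0,7): δ = 124.37°  ·
  (1,2): δ = 152.30°  ·
  (1,3): δ = 98.81°  ·
  (1,4): δ = 48.67°  ✓
  (1,5): δ = 6.82°  ✓
  (1,6): δ = 37.59°  ✓
  (1,7): δ = 87.25°  ·
  (2,3): δ = 126.51°  ·
  (2,4): δ = 76.37°  ✓
  (2,5): δ = 34.52°  ✓
  (2,6): δ = 9.89°  ✓
  (2,7): δ = 59.55°  ✓
  (3,4): δ = 129.86°  ·
  (3,5): δ = 88.01°  ·
  (3,6): δ = 43.60°  ✓
  (3,7): δ = 6.06°  ✓
  (4,5): δ = 138.15°  ·
  (4,6): δ = 93.74°  ·
  (4,7): δ = 44.08°  ✓
  (5,6): δ = 135.59°  ·
  (5,7): δ = 85.93°  ·
  (6,7): δ = 130.34°  ·
antipodal pairs: 14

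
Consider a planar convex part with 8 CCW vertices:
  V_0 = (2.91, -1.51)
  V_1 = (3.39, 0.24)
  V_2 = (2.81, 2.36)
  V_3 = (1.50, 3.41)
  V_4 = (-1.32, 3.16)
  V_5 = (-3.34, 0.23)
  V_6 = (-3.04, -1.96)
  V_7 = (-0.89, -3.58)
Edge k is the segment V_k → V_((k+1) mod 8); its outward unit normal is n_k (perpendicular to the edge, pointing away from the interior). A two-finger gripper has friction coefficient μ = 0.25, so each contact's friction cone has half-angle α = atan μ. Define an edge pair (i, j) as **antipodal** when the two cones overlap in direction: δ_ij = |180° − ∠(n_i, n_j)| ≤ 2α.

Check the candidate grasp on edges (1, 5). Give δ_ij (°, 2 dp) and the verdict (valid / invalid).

α = atan 0.25 = 14.04°;  2α = 28.07°
edge 1: e_1 = (-0.58, +2.12);  n_1 = (+0.9646, +0.2639)
edge 5: e_5 = (+0.30, -2.19);  n_5 = (-0.9907, -0.1357)
∠(n_1, n_5) = 172.50°
δ = |180° − 172.50°| = 7.50°
7.50° ≤ 2α = 28.07°  →  valid

δ = 7.50°, valid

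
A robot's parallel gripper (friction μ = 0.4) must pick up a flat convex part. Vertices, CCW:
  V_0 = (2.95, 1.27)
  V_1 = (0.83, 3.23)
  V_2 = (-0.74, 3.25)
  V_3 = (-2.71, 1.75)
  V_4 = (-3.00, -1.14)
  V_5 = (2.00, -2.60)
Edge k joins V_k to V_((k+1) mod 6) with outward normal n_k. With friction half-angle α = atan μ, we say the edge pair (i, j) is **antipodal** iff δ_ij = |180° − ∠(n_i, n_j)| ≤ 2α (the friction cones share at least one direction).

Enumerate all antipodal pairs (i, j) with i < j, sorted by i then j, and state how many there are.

α = atan 0.4 = 21.80°;  2α = 43.60°
n_0 = (+0.6789, +0.7343)
n_1 = (+0.0127, +0.9999)
n_2 = (-0.6058, +0.7956)
n_3 = (-0.9950, +0.0998)
n_4 = (-0.2803, -0.9599)
n_5 = (+0.9712, -0.2384)
  (0,1): δ = 137.98°  ·
  (0,2): δ = 99.96°  ·
  (0,3): δ = 52.98°  ·
  (0,4): δ = 26.48°  ✓
  (0,5): δ = 118.96°  ·
  (1,2): δ = 141.98°  ·
  (1,3): δ = 95.00°  ·
  (1,4): δ = 15.55°  ✓
  (1,5): δ = 76.94°  ·
  (2,3): δ = 133.02°  ·
  (2,4): δ = 53.56°  ·
  (2,5): δ = 38.92°  ✓
  (3,4): δ = 100.55°  ·
  (3,5): δ = 8.06°  ✓
  (4,5): δ = 87.51°  ·
antipodal pairs: 4

count = 4; pairs: (0,4), (1,4), (2,5), (3,5)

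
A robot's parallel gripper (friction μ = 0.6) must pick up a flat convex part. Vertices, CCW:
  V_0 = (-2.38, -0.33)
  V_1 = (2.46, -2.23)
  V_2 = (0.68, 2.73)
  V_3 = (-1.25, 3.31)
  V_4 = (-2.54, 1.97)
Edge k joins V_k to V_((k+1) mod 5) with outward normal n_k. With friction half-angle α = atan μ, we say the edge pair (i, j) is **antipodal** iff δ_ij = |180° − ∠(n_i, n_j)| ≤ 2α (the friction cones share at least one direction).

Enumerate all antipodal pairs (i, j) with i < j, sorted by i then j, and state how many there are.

α = atan 0.6 = 30.96°;  2α = 61.93°
n_0 = (-0.3654, -0.9308)
n_1 = (+0.9412, +0.3378)
n_2 = (+0.2878, +0.9577)
n_3 = (-0.7204, +0.6935)
n_4 = (-0.9976, -0.0694)
  (0,1): δ = 48.83°  ✓
  (0,2): δ = 4.71°  ✓
  (0,3): δ = 67.52°  ·
  (0,4): δ = 115.41°  ·
  (1,2): δ = 126.47°  ·
  (1,3): δ = 63.65°  ·
  (1,4): δ = 15.76°  ✓
  (2,3): δ = 117.18°  ·
  (2,4): δ = 69.29°  ·
  (3,4): δ = 132.11°  ·
antipodal pairs: 3

count = 3; pairs: (0,1), (0,2), (1,4)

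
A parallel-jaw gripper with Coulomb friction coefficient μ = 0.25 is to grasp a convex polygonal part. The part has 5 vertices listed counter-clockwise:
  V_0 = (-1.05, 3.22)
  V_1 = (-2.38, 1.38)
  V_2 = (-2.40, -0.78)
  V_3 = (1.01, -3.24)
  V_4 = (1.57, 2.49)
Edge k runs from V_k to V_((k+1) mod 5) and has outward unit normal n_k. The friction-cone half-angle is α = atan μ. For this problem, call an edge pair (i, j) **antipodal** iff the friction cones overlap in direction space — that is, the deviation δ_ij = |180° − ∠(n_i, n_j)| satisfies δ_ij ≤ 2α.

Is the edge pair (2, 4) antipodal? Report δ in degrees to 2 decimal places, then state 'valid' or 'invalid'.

δ = 20.24°, valid

α = atan 0.25 = 14.04°;  2α = 28.07°
edge 2: e_2 = (+3.41, -2.46);  n_2 = (-0.5851, -0.8110)
edge 4: e_4 = (-2.62, +0.73);  n_4 = (+0.2684, +0.9633)
∠(n_2, n_4) = 159.76°
δ = |180° − 159.76°| = 20.24°
20.24° ≤ 2α = 28.07°  →  valid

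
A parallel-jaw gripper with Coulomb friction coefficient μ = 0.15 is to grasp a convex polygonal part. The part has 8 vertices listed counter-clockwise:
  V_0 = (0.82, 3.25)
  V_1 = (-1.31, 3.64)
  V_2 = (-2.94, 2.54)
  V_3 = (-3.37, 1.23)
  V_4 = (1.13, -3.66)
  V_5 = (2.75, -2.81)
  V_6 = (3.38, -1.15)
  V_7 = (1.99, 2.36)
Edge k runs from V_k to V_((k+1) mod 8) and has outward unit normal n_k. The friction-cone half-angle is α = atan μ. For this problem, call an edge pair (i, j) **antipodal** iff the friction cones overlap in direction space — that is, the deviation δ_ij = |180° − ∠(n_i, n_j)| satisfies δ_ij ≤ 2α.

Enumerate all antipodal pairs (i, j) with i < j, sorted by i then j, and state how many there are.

α = atan 0.15 = 8.53°;  2α = 17.06°
n_0 = (+0.1801, +0.9836)
n_1 = (-0.5594, +0.8289)
n_2 = (-0.9501, +0.3119)
n_3 = (-0.7358, -0.6772)
n_4 = (+0.4646, -0.8855)
n_5 = (+0.9349, -0.3548)
n_6 = (+0.9297, +0.3682)
n_7 = (+0.6054, +0.7959)
  (0,1): δ = 135.61°  ·
  (0,2): δ = 97.80°  ·
  (0,3): δ = 37.00°  ·
  (0,4): δ = 38.06°  ·
  (0,5): δ = 79.59°  ·
  (0,6): δ = 121.98°  ·
  (0,7): δ = 153.12°  ·
  (1,2): δ = 142.19°  ·
  (1,3): δ = 81.39°  ·
  (1,4): δ = 6.33°  ✓
  (1,5): δ = 35.20°  ·
  (1,6): δ = 77.59°  ·
  (1,7): δ = 108.73°  ·
  (2,3): δ = 119.21°  ·
  (2,4): δ = 44.14°  ·
  (2,5): δ = 2.61°  ✓
  (2,6): δ = 39.78°  ·
  (2,7): δ = 70.91°  ·
  (3,4): δ = 104.94°  ·
  (3,5): δ = 63.40°  ·
  (3,6): δ = 21.02°  ·
  (3,7): δ = 10.12°  ✓
  (4,5): δ = 138.47°  ·
  (4,6): δ = 96.08°  ·
  (4,7): δ = 64.95°  ·
  (5,6): δ = 137.61°  ·
  (5,7): δ = 106.48°  ·
  (6,7): δ = 148.86°  ·
antipodal pairs: 3

count = 3; pairs: (1,4), (2,5), (3,7)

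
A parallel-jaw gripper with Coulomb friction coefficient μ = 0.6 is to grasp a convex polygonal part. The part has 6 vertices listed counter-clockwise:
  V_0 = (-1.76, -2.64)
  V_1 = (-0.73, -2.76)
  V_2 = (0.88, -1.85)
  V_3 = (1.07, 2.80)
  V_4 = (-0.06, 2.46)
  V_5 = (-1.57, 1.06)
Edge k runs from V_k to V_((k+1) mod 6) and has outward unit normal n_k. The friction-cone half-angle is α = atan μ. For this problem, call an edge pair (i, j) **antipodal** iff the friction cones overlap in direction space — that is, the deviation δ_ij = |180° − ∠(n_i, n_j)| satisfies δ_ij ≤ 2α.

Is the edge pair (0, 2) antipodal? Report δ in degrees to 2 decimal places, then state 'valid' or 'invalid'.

δ = 85.69°, invalid

α = atan 0.6 = 30.96°;  2α = 61.93°
edge 0: e_0 = (+1.03, -0.12);  n_0 = (-0.1157, -0.9933)
edge 2: e_2 = (+0.19, +4.65);  n_2 = (+0.9992, -0.0408)
∠(n_0, n_2) = 94.31°
δ = |180° − 94.31°| = 85.69°
85.69° > 2α = 61.93°  →  invalid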